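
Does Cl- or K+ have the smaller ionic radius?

These species are isoelectronic with 18 electrons. The only difference is the number of protons: K+ (Z=19), Cl- (Z=17). The strongest nuclear pull (K+) gives the smallest ion.

K+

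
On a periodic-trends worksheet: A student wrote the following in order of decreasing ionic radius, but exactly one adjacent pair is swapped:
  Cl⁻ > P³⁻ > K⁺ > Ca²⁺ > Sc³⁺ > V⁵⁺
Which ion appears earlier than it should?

Cl⁻

Compare adjacent ions: both have 18 electrons but Z(Cl)=17 > Z(P)=15, so Cl⁻ should be the smaller of the two — yet in this decreasing list Cl⁻ sits before P³⁻. Nothing else is reversed, so Cl⁻ should move one place to the right.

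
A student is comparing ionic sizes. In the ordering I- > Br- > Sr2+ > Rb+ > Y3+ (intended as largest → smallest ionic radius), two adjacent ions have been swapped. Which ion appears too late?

Compare adjacent ions: they are isoelectronic (36 e⁻) and Sr has more protons than Rb (38 vs 37), making Sr2+ smaller — yet in this decreasing list Sr2+ sits before Rb+. Nothing else is reversed, so Rb+ should move one place to the left.

Rb+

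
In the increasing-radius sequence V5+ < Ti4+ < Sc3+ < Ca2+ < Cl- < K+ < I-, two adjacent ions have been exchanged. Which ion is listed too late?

Scanning neighbour by neighbour, only Cl-/K+ violates a trend: both have 18 electrons but Z(K)=19 > Z(Cl)=17, so K+ should be the smaller of the two. That makes K+ the one sitting a position late relative to where it belongs.

K+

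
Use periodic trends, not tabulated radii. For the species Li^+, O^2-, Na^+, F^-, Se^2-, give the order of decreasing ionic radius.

Electron counts and nuclear charges: Li^+: 2 e⁻, Z=3, Na^+: 10 e⁻, Z=11, F^-: 10 e⁻, Z=9, O^2-: 10 e⁻, Z=8, Se^2-: 36 e⁻, Z=34. Li^+ < Na^+ (same group, 1 shell fewer); Na^+ < F^- (both 10 e⁻, Z=11>9); F^- < O^2- (isoelectronic, higher Z=9 is smaller); O^2- < Se^2- (same group, 2 shells fewer).

Se^2- > O^2- > F^- > Na^+ > Li^+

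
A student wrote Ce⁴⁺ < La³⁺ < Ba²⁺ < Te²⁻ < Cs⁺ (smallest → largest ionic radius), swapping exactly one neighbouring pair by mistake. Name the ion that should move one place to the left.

The pair Te²⁻, Cs⁺ is the wrong way round — both have 54 electrons but Z(Cs)=55 > Z(Te)=52, so Cs⁺ should be the smaller of the two. All other adjacent pairs agree with periodic trends, so Cs⁺ is the misplaced ion.

Cs⁺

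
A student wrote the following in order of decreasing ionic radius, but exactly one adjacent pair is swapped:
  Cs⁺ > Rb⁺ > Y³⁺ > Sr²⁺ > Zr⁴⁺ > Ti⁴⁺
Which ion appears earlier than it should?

Y³⁺

Compare adjacent ions: both have 36 electrons but Z(Y)=39 > Z(Sr)=38, so Y³⁺ should be the smaller of the two — yet in this decreasing list Y³⁺ sits before Sr²⁺. Nothing else is reversed, so Y³⁺ should move one place to the right.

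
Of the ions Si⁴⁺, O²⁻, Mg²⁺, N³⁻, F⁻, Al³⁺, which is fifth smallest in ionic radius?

Isoelectronic series (10 e⁻ each). Size is set by nuclear charge: more protons means a smaller ion. Si⁴⁺ (Z=14), Al³⁺ (Z=13), Mg²⁺ (Z=12), F⁻ (Z=9), O²⁻ (Z=8), N³⁻ (Z=7).
Ordering: Si⁴⁺ < Al³⁺ < Mg²⁺ < F⁻ < O²⁻ < N³⁻. The fifth smallest is O²⁻.

O²⁻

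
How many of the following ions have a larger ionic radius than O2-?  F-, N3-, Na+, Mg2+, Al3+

1

Each ion has 10 electrons. The ranking follows nuclear charge in reverse — greater Z gives a smaller radius. Al3+ (Z=13), Mg2+ (Z=12), Na+ (Z=11), F- (Z=9), O2- (Z=8), N3- (Z=7).
Overall: Al3+ < Mg2+ < Na+ < F- < O2- < N3-. O2- has 4 below it and 1 above. That's 1.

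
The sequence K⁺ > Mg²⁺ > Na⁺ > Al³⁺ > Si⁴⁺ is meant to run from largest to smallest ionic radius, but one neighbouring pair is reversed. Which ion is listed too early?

Check each adjacent pair. Mg²⁺ and Na⁺ are reversed: they are isoelectronic (10 e⁻) and Mg has more protons than Na (12 vs 11), making Mg²⁺ smaller. No other neighbouring pair contradicts the periodic trends, so Mg²⁺ is the ion listed too early.

Mg²⁺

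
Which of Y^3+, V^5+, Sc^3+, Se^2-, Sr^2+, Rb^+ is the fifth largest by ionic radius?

Sc^3+

Work out protons and electrons: V^5+: 18 e⁻, Z=23, Sc^3+: 18 e⁻, Z=21, Y^3+: 36 e⁻, Z=39, Sr^2+: 36 e⁻, Z=38, Rb^+: 36 e⁻, Z=37, Se^2-: 36 e⁻, Z=34. V^5+ < Sc^3+ (isoelectronic, higher Z=23 is smaller); Sc^3+ < Y^3+ (same group, period 4 vs 5); Y^3+ < Sr^2+ (isoelectronic, higher Z=39 is smaller); Sr^2+ < Rb^+ (both 36 e⁻, Z=38>37); Rb^+ < Se^2- (both 36 e⁻, Z=37>34).
So the order is V^5+ < Sc^3+ < Y^3+ < Sr^2+ < Rb^+ < Se^2-; the 5th-largest ion is Sc^3+.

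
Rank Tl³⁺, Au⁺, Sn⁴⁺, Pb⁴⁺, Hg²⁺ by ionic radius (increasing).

Sn⁴⁺ < Pb⁴⁺ < Tl³⁺ < Hg²⁺ < Au⁺

Sn⁴⁺ has 46 e⁻ (Z=50), Pb⁴⁺ has 78 e⁻ (Z=82), Tl³⁺ has 78 e⁻ (Z=81), Hg²⁺ has 78 e⁻ (Z=80), Au⁺ has 78 e⁻ (Z=79). Sn⁴⁺ < Pb⁴⁺ (same group, 1 shell fewer); Pb⁴⁺ < Tl³⁺ (isoelectronic, higher Z=82 is smaller); Tl³⁺ < Hg²⁺ (both 78 e⁻, Z=81>80); Hg²⁺ < Au⁺ (isoelectronic, higher Z=80 is smaller).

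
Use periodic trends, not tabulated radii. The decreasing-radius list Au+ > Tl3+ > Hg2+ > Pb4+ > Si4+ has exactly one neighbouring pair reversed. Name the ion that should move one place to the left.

Hg2+

Check each adjacent pair. Tl3+ and Hg2+ are reversed: both have 78 electrons but Z(Tl)=81 > Z(Hg)=80, so Tl3+ should be the smaller of the two. No other neighbouring pair contradicts the periodic trends, so Hg2+ is the ion listed too late.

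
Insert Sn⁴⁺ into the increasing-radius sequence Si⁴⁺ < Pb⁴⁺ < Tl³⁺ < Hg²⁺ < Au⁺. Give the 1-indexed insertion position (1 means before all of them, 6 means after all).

2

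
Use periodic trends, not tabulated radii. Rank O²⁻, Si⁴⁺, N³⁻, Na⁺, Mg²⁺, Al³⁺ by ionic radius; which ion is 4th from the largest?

Mg²⁺

All of these have 10 electrons (isoelectronic). With the same electron cloud, the ion with the most protons pulls it in tightest. Nuclear charges: Si⁴⁺ (Z=14), Al³⁺ (Z=13), Mg²⁺ (Z=12), Na⁺ (Z=11), O²⁻ (Z=8), N³⁻ (Z=7). Highest Z is smallest.
That gives Si⁴⁺ < Al³⁺ < Mg²⁺ < Na⁺ < O²⁻ < N³⁻. From the largest end, number 4 is Mg²⁺.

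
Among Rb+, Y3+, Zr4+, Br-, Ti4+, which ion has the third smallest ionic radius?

Electron counts and nuclear charges: Ti4+ has 18 e⁻ (Z=22), Zr4+ has 36 e⁻ (Z=40), Y3+ has 36 e⁻ (Z=39), Rb+ has 36 e⁻ (Z=37), Br- has 36 e⁻ (Z=35). Ti4+ < Zr4+ (same group, 1 shell fewer); Zr4+ < Y3+ (both 36 e⁻, Z=40>39); Y3+ < Rb+ (isoelectronic, higher Z=39 is smaller); Rb+ < Br- (isoelectronic, higher Z=37 is smaller).
Ordering: Ti4+ < Zr4+ < Y3+ < Rb+ < Br-. The third smallest is Y3+.

Y3+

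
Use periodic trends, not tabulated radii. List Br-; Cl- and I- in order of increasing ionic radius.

Cl- < Br- < I-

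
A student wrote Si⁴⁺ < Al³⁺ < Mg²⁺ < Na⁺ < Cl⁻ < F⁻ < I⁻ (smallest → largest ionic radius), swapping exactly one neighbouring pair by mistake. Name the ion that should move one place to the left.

F⁻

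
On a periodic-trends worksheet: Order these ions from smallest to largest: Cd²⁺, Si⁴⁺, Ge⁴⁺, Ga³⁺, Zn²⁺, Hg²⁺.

First list Z and electron count for each: Si⁴⁺ (Z=14, 10 e⁻), Ge⁴⁺ (Z=32, 28 e⁻), Ga³⁺ (Z=31, 28 e⁻), Zn²⁺ (Z=30, 28 e⁻), Cd²⁺ (Z=48, 46 e⁻), Hg²⁺ (Z=80, 78 e⁻). Si⁴⁺ < Ge⁴⁺ (same group, 1 shell fewer); Ge⁴⁺ < Ga³⁺ (isoelectronic, higher Z=32 is smaller); Ga³⁺ < Zn²⁺ (both 28 e⁻, Z=31>30); Zn²⁺ < Cd²⁺ (same group, 1 shell fewer); Cd²⁺ < Hg²⁺ (same group, period 5 vs 6).

Si⁴⁺ < Ge⁴⁺ < Ga³⁺ < Zn²⁺ < Cd²⁺ < Hg²⁺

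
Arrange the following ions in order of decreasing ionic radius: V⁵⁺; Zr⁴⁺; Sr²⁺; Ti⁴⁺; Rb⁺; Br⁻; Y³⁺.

First list Z and electron count for each: V⁵⁺: 18 e⁻, Z=23, Ti⁴⁺: 18 e⁻, Z=22, Zr⁴⁺: 36 e⁻, Z=40, Y³⁺: 36 e⁻, Z=39, Sr²⁺: 36 e⁻, Z=38, Rb⁺: 36 e⁻, Z=37, Br⁻: 36 e⁻, Z=35. V⁵⁺ < Ti⁴⁺ (both 18 e⁻, Z=23>22); Ti⁴⁺ < Zr⁴⁺ (same group, period 4 vs 5); Zr⁴⁺ < Y³⁺ (isoelectronic, higher Z=40 is smaller); Y³⁺ < Sr²⁺ (isoelectronic, higher Z=39 is smaller); Sr²⁺ < Rb⁺ (isoelectronic, higher Z=38 is smaller); Rb⁺ < Br⁻ (both 36 e⁻, Z=37>35).

Br⁻ > Rb⁺ > Sr²⁺ > Y³⁺ > Zr⁴⁺ > Ti⁴⁺ > V⁵⁺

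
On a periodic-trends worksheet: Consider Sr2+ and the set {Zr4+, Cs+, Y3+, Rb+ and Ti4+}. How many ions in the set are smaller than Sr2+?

3

Tabulating Z and e⁻: Ti4+ (Z=22, 18 e⁻), Zr4+ (Z=40, 36 e⁻), Y3+ (Z=39, 36 e⁻), Sr2+ (Z=38, 36 e⁻), Rb+ (Z=37, 36 e⁻), Cs+ (Z=55, 54 e⁻). Ti4+ < Zr4+ (same group, 1 shell fewer); Zr4+ < Y3+ (both 36 e⁻, Z=40>39); Y3+ < Sr2+ (isoelectronic, higher Z=39 is smaller); Sr2+ < Rb+ (both 36 e⁻, Z=38>37); Rb+ < Cs+ (same group, 1 shell fewer).
Ordering all of them (including Sr2+) by radius gives Ti4+ < Zr4+ < Y3+ < Sr2+ < Rb+ < Cs+. So 3 are smaller.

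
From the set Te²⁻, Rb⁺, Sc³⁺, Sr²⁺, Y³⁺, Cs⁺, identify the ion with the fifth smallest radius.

Cs⁺

Tabulating Z and e⁻: Sc³⁺ (Z=21, 18 e⁻), Y³⁺ (Z=39, 36 e⁻), Sr²⁺ (Z=38, 36 e⁻), Rb⁺ (Z=37, 36 e⁻), Cs⁺ (Z=55, 54 e⁻), Te²⁻ (Z=52, 54 e⁻). Sc³⁺ < Y³⁺ (same group, 1 shell fewer); Y³⁺ < Sr²⁺ (isoelectronic, higher Z=39 is smaller); Sr²⁺ < Rb⁺ (both 36 e⁻, Z=38>37); Rb⁺ < Cs⁺ (same group, 1 shell fewer); Cs⁺ < Te²⁻ (both 54 e⁻, Z=55>52).
Ordering: Sc³⁺ < Y³⁺ < Sr²⁺ < Rb⁺ < Cs⁺ < Te²⁻. The fifth smallest is Cs⁺.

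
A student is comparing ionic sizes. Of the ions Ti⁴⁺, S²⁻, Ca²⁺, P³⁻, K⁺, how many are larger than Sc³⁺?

Each ion has 18 electrons. The ranking follows nuclear charge in reverse — greater Z gives a smaller radius. Ti⁴⁺ (Z=22), Sc³⁺ (Z=21), Ca²⁺ (Z=20), K⁺ (Z=19), S²⁻ (Z=16), P³⁻ (Z=15).
Overall: Ti⁴⁺ < Sc³⁺ < Ca²⁺ < K⁺ < S²⁻ < P³⁻. Sc³⁺ has 1 below it and 4 above. That's 4.

4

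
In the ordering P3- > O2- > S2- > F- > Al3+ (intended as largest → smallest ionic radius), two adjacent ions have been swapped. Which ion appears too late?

S2-

Scanning neighbour by neighbour, only O2-/S2- violates a trend: O2- and S2- are in one column with the same charge; the lighter period-2 ion has one fewer shell and is smaller. That makes S2- the one sitting a position late relative to where it belongs.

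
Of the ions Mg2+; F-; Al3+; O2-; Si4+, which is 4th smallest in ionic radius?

F-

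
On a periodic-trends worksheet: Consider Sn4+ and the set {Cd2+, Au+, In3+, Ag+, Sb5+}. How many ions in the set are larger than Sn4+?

4

Electron counts and nuclear charges: Sb5+ (Z=51, 46 e⁻), Sn4+ (Z=50, 46 e⁻), In3+ (Z=49, 46 e⁻), Cd2+ (Z=48, 46 e⁻), Ag+ (Z=47, 46 e⁻), Au+ (Z=79, 78 e⁻). Sb5+ < Sn4+ (isoelectronic, higher Z=51 is smaller); Sn4+ < In3+ (both 46 e⁻, Z=50>49); In3+ < Cd2+ (both 46 e⁻, Z=49>48); Cd2+ < Ag+ (isoelectronic, higher Z=48 is smaller); Ag+ < Au+ (same group, period 5 vs 6).
Overall: Sb5+ < Sn4+ < In3+ < Cd2+ < Ag+ < Au+. Sn4+ has 1 below it and 4 above. So 4 are larger.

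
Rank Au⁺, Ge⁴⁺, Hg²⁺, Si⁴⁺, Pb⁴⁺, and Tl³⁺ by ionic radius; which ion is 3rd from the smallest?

Si⁴⁺ (Z=14, 10 e⁻), Ge⁴⁺ (Z=32, 28 e⁻), Pb⁴⁺ (Z=82, 78 e⁻), Tl³⁺ (Z=81, 78 e⁻), Hg²⁺ (Z=80, 78 e⁻), Au⁺ (Z=79, 78 e⁻). Si⁴⁺ < Ge⁴⁺ (same group, 1 shell fewer); Ge⁴⁺ < Pb⁴⁺ (same group, period 4 vs 6); Pb⁴⁺ < Tl³⁺ (both 78 e⁻, Z=82>81); Tl³⁺ < Hg²⁺ (both 78 e⁻, Z=81>80); Hg²⁺ < Au⁺ (isoelectronic, higher Z=80 is smaller).
Ordering: Si⁴⁺ < Ge⁴⁺ < Pb⁴⁺ < Tl³⁺ < Hg²⁺ < Au⁺. The 3rd smallest is Pb⁴⁺.

Pb⁴⁺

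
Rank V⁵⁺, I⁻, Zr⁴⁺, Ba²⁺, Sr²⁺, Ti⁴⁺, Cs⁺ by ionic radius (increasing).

V⁵⁺ < Ti⁴⁺ < Zr⁴⁺ < Sr²⁺ < Ba²⁺ < Cs⁺ < I⁻

Work out protons and electrons: V⁵⁺ has 18 e⁻ (Z=23), Ti⁴⁺ has 18 e⁻ (Z=22), Zr⁴⁺ has 36 e⁻ (Z=40), Sr²⁺ has 36 e⁻ (Z=38), Ba²⁺ has 54 e⁻ (Z=56), Cs⁺ has 54 e⁻ (Z=55), I⁻ has 54 e⁻ (Z=53). V⁵⁺ < Ti⁴⁺ (isoelectronic, higher Z=23 is smaller); Ti⁴⁺ < Zr⁴⁺ (same group, period 4 vs 5); Zr⁴⁺ < Sr²⁺ (both 36 e⁻, Z=40>38); Sr²⁺ < Ba²⁺ (same group, period 5 vs 6); Ba²⁺ < Cs⁺ (isoelectronic, higher Z=56 is smaller); Cs⁺ < I⁻ (isoelectronic, higher Z=55 is smaller).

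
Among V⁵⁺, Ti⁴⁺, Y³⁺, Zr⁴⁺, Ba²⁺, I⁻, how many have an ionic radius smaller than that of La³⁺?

Electron counts and nuclear charges: V⁵⁺ has 18 e⁻ (Z=23), Ti⁴⁺ has 18 e⁻ (Z=22), Zr⁴⁺ has 36 e⁻ (Z=40), Y³⁺ has 36 e⁻ (Z=39), La³⁺ has 54 e⁻ (Z=57), Ba²⁺ has 54 e⁻ (Z=56), I⁻ has 54 e⁻ (Z=53). V⁵⁺ < Ti⁴⁺ (both 18 e⁻, Z=23>22); Ti⁴⁺ < Zr⁴⁺ (same group, period 4 vs 5); Zr⁴⁺ < Y³⁺ (both 36 e⁻, Z=40>39); Y³⁺ < La³⁺ (same group, period 5 vs 6); La³⁺ < Ba²⁺ (both 54 e⁻, Z=57>56); Ba²⁺ < I⁻ (both 54 e⁻, Z=56>53).
Placing each against La³⁺: smaller — V⁵⁺, Ti⁴⁺, Zr⁴⁺, Y³⁺; larger — Ba²⁺, I⁻. So 4 are smaller.

4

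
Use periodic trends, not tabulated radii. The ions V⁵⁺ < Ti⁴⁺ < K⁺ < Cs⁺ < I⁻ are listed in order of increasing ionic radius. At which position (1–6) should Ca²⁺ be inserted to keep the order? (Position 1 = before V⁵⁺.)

3

First list Z and electron count for each: V⁵⁺ has 18 e⁻ (Z=23), Ti⁴⁺ has 18 e⁻ (Z=22), Ca²⁺ has 18 e⁻ (Z=20), K⁺ has 18 e⁻ (Z=19), Cs⁺ has 54 e⁻ (Z=55), I⁻ has 54 e⁻ (Z=53). V⁵⁺ < Ti⁴⁺ (isoelectronic, higher Z=23 is smaller); Ti⁴⁺ < Ca²⁺ (both 18 e⁻, Z=22>20); Ca²⁺ < K⁺ (both 18 e⁻, Z=20>19); K⁺ < Cs⁺ (same group, period 4 vs 6); Cs⁺ < I⁻ (isoelectronic, higher Z=55 is smaller).
Putting Ca²⁺ in gives V⁵⁺ < Ti⁴⁺ < Ca²⁺ < K⁺ < Cs⁺ < I⁻; it lands at slot 3.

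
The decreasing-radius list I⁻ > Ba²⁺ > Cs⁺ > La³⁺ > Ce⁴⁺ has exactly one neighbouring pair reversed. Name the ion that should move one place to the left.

The pair Ba²⁺, Cs⁺ is the wrong way round — Ba²⁺ and Cs⁺ share 54 electrons; the higher nuclear charge on Ba (Z=56) contracts it more, so Ba²⁺ < Cs⁺. All other adjacent pairs agree with periodic trends, so Cs⁺ is the misplaced ion.

Cs⁺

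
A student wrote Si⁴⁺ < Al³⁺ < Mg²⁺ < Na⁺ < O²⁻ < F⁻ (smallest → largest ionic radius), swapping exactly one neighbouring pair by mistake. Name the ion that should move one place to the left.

F⁻

Compare adjacent ions: F⁻ and O²⁻ share 10 electrons; the higher nuclear charge on F (Z=9) contracts it more, so F⁻ < O²⁻ — yet in this increasing list O²⁻ sits before F⁻. Nothing else is reversed, so F⁻ should move one place to the left.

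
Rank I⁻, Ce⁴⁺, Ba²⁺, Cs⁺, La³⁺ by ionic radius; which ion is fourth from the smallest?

Cs⁺

Isoelectronic series (54 e⁻ each). Size is set by nuclear charge: more protons means a smaller ion. Ce⁴⁺ (Z=58), La³⁺ (Z=57), Ba²⁺ (Z=56), Cs⁺ (Z=55), I⁻ (Z=53).
Full ascending order: Ce⁴⁺ < La³⁺ < Ba²⁺ < Cs⁺ < I⁻. Counting from the smallest, position 4 is Cs⁺.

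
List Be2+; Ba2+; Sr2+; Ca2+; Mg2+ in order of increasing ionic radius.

Be2+ < Mg2+ < Ca2+ < Sr2+ < Ba2+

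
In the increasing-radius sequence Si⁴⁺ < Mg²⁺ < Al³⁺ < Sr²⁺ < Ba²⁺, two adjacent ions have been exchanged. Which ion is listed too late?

Compare adjacent ions: Al³⁺ and Mg²⁺ share 10 electrons; the higher nuclear charge on Al (Z=13) contracts it more, so Al³⁺ < Mg²⁺ — yet in this increasing list Mg²⁺ sits before Al³⁺. Nothing else is reversed, so Al³⁺ should move one place to the left.

Al³⁺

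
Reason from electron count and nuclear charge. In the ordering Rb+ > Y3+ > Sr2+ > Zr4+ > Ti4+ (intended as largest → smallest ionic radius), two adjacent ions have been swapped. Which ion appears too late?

Sr2+

Scanning neighbour by neighbour, only Y3+/Sr2+ violates a trend: Y3+ and Sr2+ share 36 electrons; the higher nuclear charge on Y (Z=39) contracts it more, so Y3+ < Sr2+. That makes Sr2+ the one sitting a position late relative to where it belongs.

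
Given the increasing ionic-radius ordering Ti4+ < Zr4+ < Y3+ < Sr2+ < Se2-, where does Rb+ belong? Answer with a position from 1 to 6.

5

Work out protons and electrons: Ti4+ has 18 e⁻ (Z=22), Zr4+ has 36 e⁻ (Z=40), Y3+ has 36 e⁻ (Z=39), Sr2+ has 36 e⁻ (Z=38), Rb+ has 36 e⁻ (Z=37), Se2- has 36 e⁻ (Z=34). Ti4+ < Zr4+ (same group, period 4 vs 5); Zr4+ < Y3+ (isoelectronic, higher Z=40 is smaller); Y3+ < Sr2+ (both 36 e⁻, Z=39>38); Sr2+ < Rb+ (both 36 e⁻, Z=38>37); Rb+ < Se2- (both 36 e⁻, Z=37>34).
With Rb+ included the full order is Ti4+ < Zr4+ < Y3+ < Sr2+ < Rb+ < Se2-, so it takes position 5.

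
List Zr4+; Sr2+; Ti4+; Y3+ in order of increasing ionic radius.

Ti4+ has 18 e⁻ (Z=22), Zr4+ has 36 e⁻ (Z=40), Y3+ has 36 e⁻ (Z=39), Sr2+ has 36 e⁻ (Z=38). Ti4+ < Zr4+ (same group, 1 shell fewer); Zr4+ < Y3+ (both 36 e⁻, Z=40>39); Y3+ < Sr2+ (isoelectronic, higher Z=39 is smaller).

Ti4+ < Zr4+ < Y3+ < Sr2+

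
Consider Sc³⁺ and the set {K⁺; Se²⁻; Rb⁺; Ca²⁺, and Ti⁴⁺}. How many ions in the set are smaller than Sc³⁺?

Tabulating Z and e⁻: Ti⁴⁺ (Z=22, 18 e⁻), Sc³⁺ (Z=21, 18 e⁻), Ca²⁺ (Z=20, 18 e⁻), K⁺ (Z=19, 18 e⁻), Rb⁺ (Z=37, 36 e⁻), Se²⁻ (Z=34, 36 e⁻). Ti⁴⁺ < Sc³⁺ (both 18 e⁻, Z=22>21); Sc³⁺ < Ca²⁺ (isoelectronic, higher Z=21 is smaller); Ca²⁺ < K⁺ (both 18 e⁻, Z=20>19); K⁺ < Rb⁺ (same group, 1 shell fewer); Rb⁺ < Se²⁻ (isoelectronic, higher Z=37 is smaller).
Relative to Sc³⁺, the ions that are smaller are Ti⁴⁺. That's 1.

1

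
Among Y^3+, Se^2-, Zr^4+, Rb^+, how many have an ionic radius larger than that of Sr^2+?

2

Each ion has 36 electrons. The ranking follows nuclear charge in reverse — greater Z gives a smaller radius. Zr^4+ (Z=40), Y^3+ (Z=39), Sr^2+ (Z=38), Rb^+ (Z=37), Se^2- (Z=34).
Placing each against Sr^2+: smaller — Zr^4+, Y^3+; larger — Rb^+, Se^2-. Count: 2.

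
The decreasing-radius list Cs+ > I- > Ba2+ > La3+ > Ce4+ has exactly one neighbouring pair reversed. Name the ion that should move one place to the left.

I-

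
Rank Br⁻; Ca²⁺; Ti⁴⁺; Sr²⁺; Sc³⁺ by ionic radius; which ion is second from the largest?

Tabulating Z and e⁻: Ti⁴⁺ has 18 e⁻ (Z=22), Sc³⁺ has 18 e⁻ (Z=21), Ca²⁺ has 18 e⁻ (Z=20), Sr²⁺ has 36 e⁻ (Z=38), Br⁻ has 36 e⁻ (Z=35). Ti⁴⁺ < Sc³⁺ (isoelectronic, higher Z=22 is smaller); Sc³⁺ < Ca²⁺ (both 18 e⁻, Z=21>20); Ca²⁺ < Sr²⁺ (same group, 1 shell fewer); Sr²⁺ < Br⁻ (both 36 e⁻, Z=38>35).
So the order is Ti⁴⁺ < Sc³⁺ < Ca²⁺ < Sr²⁺ < Br⁻; the 2nd-largest ion is Sr²⁺.

Sr²⁺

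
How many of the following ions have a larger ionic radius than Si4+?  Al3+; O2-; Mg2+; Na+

All of these have 10 electrons (isoelectronic). With the same electron cloud, the ion with the most protons pulls it in tightest. Nuclear charges: Si4+ (Z=14), Al3+ (Z=13), Mg2+ (Z=12), Na+ (Z=11), O2- (Z=8). Highest Z is smallest.
Placing each against Si4+: smaller — none; larger — Al3+, Mg2+, Na+, O2-. So 4 are larger.

4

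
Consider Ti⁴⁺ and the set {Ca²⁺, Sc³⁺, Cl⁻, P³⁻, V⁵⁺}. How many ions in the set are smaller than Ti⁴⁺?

1

All of these have 18 electrons (isoelectronic). With the same electron cloud, the ion with the most protons pulls it in tightest. Nuclear charges: V⁵⁺ (Z=23), Ti⁴⁺ (Z=22), Sc³⁺ (Z=21), Ca²⁺ (Z=20), Cl⁻ (Z=17), P³⁻ (Z=15). Highest Z is smallest.
Placing each against Ti⁴⁺: smaller — V⁵⁺; larger — Sc³⁺, Ca²⁺, Cl⁻, P³⁻. Count: 1.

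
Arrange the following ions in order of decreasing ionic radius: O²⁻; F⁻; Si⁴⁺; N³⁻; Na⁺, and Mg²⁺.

N³⁻ > O²⁻ > F⁻ > Na⁺ > Mg²⁺ > Si⁴⁺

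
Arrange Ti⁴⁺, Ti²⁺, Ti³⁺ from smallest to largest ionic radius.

Ti⁴⁺ < Ti³⁺ < Ti²⁺

For a single element, ionic radius drops as positive charge rises — Ti⁴⁺ < Ti²⁺.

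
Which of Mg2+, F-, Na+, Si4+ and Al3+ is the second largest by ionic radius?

Na+

Each ion has 10 electrons. The ranking follows nuclear charge in reverse — greater Z gives a smaller radius. Si4+ (Z=14), Al3+ (Z=13), Mg2+ (Z=12), Na+ (Z=11), F- (Z=9).
So the order is Si4+ < Al3+ < Mg2+ < Na+ < F-; the 2nd-largest ion is Na+.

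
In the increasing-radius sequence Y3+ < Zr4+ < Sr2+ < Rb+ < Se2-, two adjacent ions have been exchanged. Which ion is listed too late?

The pair Y3+, Zr4+ is the wrong way round — both have 36 electrons but Z(Zr)=40 > Z(Y)=39, so Zr4+ should be the smaller of the two. All other adjacent pairs agree with periodic trends, so Zr4+ is the misplaced ion.

Zr4+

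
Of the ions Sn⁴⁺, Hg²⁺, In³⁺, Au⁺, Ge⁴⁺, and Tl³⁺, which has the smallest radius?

Tabulating Z and e⁻: Ge⁴⁺: 28 e⁻, Z=32, Sn⁴⁺: 46 e⁻, Z=50, In³⁺: 46 e⁻, Z=49, Tl³⁺: 78 e⁻, Z=81, Hg²⁺: 78 e⁻, Z=80, Au⁺: 78 e⁻, Z=79. Ge⁴⁺ < Sn⁴⁺ (same group, period 4 vs 5); Sn⁴⁺ < In³⁺ (isoelectronic, higher Z=50 is smaller); In³⁺ < Tl³⁺ (same group, period 5 vs 6); Tl³⁺ < Hg²⁺ (isoelectronic, higher Z=81 is smaller); Hg²⁺ < Au⁺ (both 78 e⁻, Z=80>79).

Ge⁴⁺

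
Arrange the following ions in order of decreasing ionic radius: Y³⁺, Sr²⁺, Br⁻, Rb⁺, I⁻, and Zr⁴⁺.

I⁻ > Br⁻ > Rb⁺ > Sr²⁺ > Y³⁺ > Zr⁴⁺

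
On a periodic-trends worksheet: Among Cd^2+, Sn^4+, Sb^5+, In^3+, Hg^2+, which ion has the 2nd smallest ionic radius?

Sn^4+

Electron counts and nuclear charges: Sb^5+: 46 e⁻, Z=51, Sn^4+: 46 e⁻, Z=50, In^3+: 46 e⁻, Z=49, Cd^2+: 46 e⁻, Z=48, Hg^2+: 78 e⁻, Z=80. Sb^5+ < Sn^4+ (isoelectronic, higher Z=51 is smaller); Sn^4+ < In^3+ (isoelectronic, higher Z=50 is smaller); In^3+ < Cd^2+ (isoelectronic, higher Z=49 is smaller); Cd^2+ < Hg^2+ (same group, 1 shell fewer).
So the order is Sb^5+ < Sn^4+ < In^3+ < Cd^2+ < Hg^2+; the 2nd-smallest ion is Sn^4+.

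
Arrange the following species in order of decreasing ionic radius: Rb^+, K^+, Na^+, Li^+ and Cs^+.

All are in the same group with charge +1. Radius grows down the group as n (the outermost shell) increases.

Cs^+ > Rb^+ > K^+ > Na^+ > Li^+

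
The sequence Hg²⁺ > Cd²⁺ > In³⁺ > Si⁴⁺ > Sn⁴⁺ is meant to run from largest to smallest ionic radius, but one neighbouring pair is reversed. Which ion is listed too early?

Compare adjacent ions: both in group 14 with the same charge; Si⁴⁺ (period 3) has the smaller radius — yet in this decreasing list Si⁴⁺ sits before Sn⁴⁺. Nothing else is reversed, so Si⁴⁺ should move one place to the right.

Si⁴⁺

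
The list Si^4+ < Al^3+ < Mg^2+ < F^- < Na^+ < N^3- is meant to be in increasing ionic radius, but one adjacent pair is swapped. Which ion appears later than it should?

Scanning neighbour by neighbour, only F^-/Na^+ violates a trend: they are isoelectronic (10 e⁻) and Na has more protons than F (11 vs 9), making Na^+ smaller. That makes Na^+ the one sitting a position late relative to where it belongs.

Na^+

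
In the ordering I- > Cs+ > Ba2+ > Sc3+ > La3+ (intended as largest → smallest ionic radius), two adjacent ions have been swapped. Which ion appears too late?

La3+

Check each adjacent pair. Sc3+ and La3+ are reversed: both in group 3 with the same charge; Sc3+ (period 4) has the smaller radius. No other neighbouring pair contradicts the periodic trends, so La3+ is the ion listed too late.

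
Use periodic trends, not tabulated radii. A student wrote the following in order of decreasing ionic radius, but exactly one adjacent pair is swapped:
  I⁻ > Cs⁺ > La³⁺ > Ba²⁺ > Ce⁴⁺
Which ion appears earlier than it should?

The pair La³⁺, Ba²⁺ is the wrong way round — they are isoelectronic (54 e⁻) and La has more protons than Ba (57 vs 56), making La³⁺ smaller. All other adjacent pairs agree with periodic trends, so La³⁺ is the misplaced ion.

La³⁺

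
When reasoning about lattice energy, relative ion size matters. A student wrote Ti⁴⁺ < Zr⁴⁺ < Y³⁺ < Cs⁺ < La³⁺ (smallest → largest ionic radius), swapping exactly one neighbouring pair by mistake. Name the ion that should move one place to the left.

Check each adjacent pair. Cs⁺ and La³⁺ are reversed: both have 54 electrons but Z(La)=57 > Z(Cs)=55, so La³⁺ should be the smaller of the two. No other neighbouring pair contradicts the periodic trends, so La³⁺ is the ion listed too late.

La³⁺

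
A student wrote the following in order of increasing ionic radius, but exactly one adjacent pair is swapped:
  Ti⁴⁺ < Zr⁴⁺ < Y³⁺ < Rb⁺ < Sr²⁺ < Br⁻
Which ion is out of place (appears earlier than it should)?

Rb⁺

Compare adjacent ions: Sr²⁺ and Rb⁺ share 36 electrons; the higher nuclear charge on Sr (Z=38) contracts it more, so Sr²⁺ < Rb⁺ — yet in this increasing list Rb⁺ sits before Sr²⁺. Nothing else is reversed, so Rb⁺ should move one place to the right.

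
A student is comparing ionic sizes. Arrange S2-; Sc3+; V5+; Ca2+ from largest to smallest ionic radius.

These species are isoelectronic with 18 electrons. The only difference is the number of protons: V5+ (Z=23), Sc3+ (Z=21), Ca2+ (Z=20), S2- (Z=16). The strongest nuclear pull (V5+) gives the smallest ion.

S2- > Ca2+ > Sc3+ > V5+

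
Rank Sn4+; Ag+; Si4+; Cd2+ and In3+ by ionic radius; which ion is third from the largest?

Tabulating Z and e⁻: Si4+ has 10 e⁻ (Z=14), Sn4+ has 46 e⁻ (Z=50), In3+ has 46 e⁻ (Z=49), Cd2+ has 46 e⁻ (Z=48), Ag+ has 46 e⁻ (Z=47). Si4+ < Sn4+ (same group, 2 shells fewer); Sn4+ < In3+ (both 46 e⁻, Z=50>49); In3+ < Cd2+ (both 46 e⁻, Z=49>48); Cd2+ < Ag+ (both 46 e⁻, Z=48>47).
So the order is Si4+ < Sn4+ < In3+ < Cd2+ < Ag+; the 3rd-largest ion is In3+.

In3+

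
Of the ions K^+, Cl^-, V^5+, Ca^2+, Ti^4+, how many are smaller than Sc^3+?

2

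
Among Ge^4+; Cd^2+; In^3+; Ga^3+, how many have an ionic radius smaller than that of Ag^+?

4

Electron counts and nuclear charges: Ge^4+ has 28 e⁻ (Z=32), Ga^3+ has 28 e⁻ (Z=31), In^3+ has 46 e⁻ (Z=49), Cd^2+ has 46 e⁻ (Z=48), Ag^+ has 46 e⁻ (Z=47). Ge^4+ < Ga^3+ (both 28 e⁻, Z=32>31); Ga^3+ < In^3+ (same group, period 4 vs 5); In^3+ < Cd^2+ (both 46 e⁻, Z=49>48); Cd^2+ < Ag^+ (both 46 e⁻, Z=48>47).
Ordering all of them (including Ag^+) by radius gives Ge^4+ < Ga^3+ < In^3+ < Cd^2+ < Ag^+. So 4 are smaller.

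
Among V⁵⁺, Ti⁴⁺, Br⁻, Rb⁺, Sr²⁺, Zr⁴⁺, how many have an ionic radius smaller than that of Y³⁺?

3

First list Z and electron count for each: V⁵⁺ has 18 e⁻ (Z=23), Ti⁴⁺ has 18 e⁻ (Z=22), Zr⁴⁺ has 36 e⁻ (Z=40), Y³⁺ has 36 e⁻ (Z=39), Sr²⁺ has 36 e⁻ (Z=38), Rb⁺ has 36 e⁻ (Z=37), Br⁻ has 36 e⁻ (Z=35). V⁵⁺ < Ti⁴⁺ (isoelectronic, higher Z=23 is smaller); Ti⁴⁺ < Zr⁴⁺ (same group, period 4 vs 5); Zr⁴⁺ < Y³⁺ (isoelectronic, higher Z=40 is smaller); Y³⁺ < Sr²⁺ (isoelectronic, higher Z=39 is smaller); Sr²⁺ < Rb⁺ (both 36 e⁻, Z=38>37); Rb⁺ < Br⁻ (both 36 e⁻, Z=37>35).
Placing each against Y³⁺: smaller — V⁵⁺, Ti⁴⁺, Zr⁴⁺; larger — Sr²⁺, Rb⁺, Br⁻. That's 3.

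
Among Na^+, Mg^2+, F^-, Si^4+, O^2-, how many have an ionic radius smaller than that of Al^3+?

1

These species are isoelectronic with 10 electrons. The only difference is the number of protons: Si^4+ (Z=14), Al^3+ (Z=13), Mg^2+ (Z=12), Na^+ (Z=11), F^- (Z=9), O^2- (Z=8). The strongest nuclear pull (Si^4+) gives the smallest ion.
Placing each against Al^3+: smaller — Si^4+; larger — Mg^2+, Na^+, F^-, O^2-. Count: 1.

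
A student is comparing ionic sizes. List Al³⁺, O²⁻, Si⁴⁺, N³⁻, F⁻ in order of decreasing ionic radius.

N³⁻ > O²⁻ > F⁻ > Al³⁺ > Si⁴⁺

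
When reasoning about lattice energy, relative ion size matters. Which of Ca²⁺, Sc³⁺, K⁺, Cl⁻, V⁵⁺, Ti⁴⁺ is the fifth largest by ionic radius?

All of these have 18 electrons (isoelectronic). With the same electron cloud, the ion with the most protons pulls it in tightest. Nuclear charges: V⁵⁺ (Z=23), Ti⁴⁺ (Z=22), Sc³⁺ (Z=21), Ca²⁺ (Z=20), K⁺ (Z=19), Cl⁻ (Z=17). Highest Z is smallest.
Ordering: V⁵⁺ < Ti⁴⁺ < Sc³⁺ < Ca²⁺ < K⁺ < Cl⁻. The fifth largest is Ti⁴⁺.

Ti⁴⁺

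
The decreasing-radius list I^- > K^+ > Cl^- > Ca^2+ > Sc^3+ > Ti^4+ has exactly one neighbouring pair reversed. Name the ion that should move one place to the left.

Compare adjacent ions: both have 18 electrons but Z(K)=19 > Z(Cl)=17, so K^+ should be the smaller of the two — yet in this decreasing list K^+ sits before Cl^-. Nothing else is reversed, so Cl^- should move one place to the left.

Cl^-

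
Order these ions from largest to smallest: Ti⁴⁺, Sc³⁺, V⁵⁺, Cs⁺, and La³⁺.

Cs⁺ > La³⁺ > Sc³⁺ > Ti⁴⁺ > V⁵⁺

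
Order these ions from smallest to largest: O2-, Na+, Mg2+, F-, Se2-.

First list Z and electron count for each: Mg2+ has 10 e⁻ (Z=12), Na+ has 10 e⁻ (Z=11), F- has 10 e⁻ (Z=9), O2- has 10 e⁻ (Z=8), Se2- has 36 e⁻ (Z=34). Mg2+ < Na+ (both 10 e⁻, Z=12>11); Na+ < F- (both 10 e⁻, Z=11>9); F- < O2- (isoelectronic, higher Z=9 is smaller); O2- < Se2- (same group, period 2 vs 4).

Mg2+ < Na+ < F- < O2- < Se2-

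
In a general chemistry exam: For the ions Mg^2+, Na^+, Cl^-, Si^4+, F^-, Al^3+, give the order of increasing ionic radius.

Work out protons and electrons: Si^4+ has 10 e⁻ (Z=14), Al^3+ has 10 e⁻ (Z=13), Mg^2+ has 10 e⁻ (Z=12), Na^+ has 10 e⁻ (Z=11), F^- has 10 e⁻ (Z=9), Cl^- has 18 e⁻ (Z=17). Si^4+ < Al^3+ (both 10 e⁻, Z=14>13); Al^3+ < Mg^2+ (both 10 e⁻, Z=13>12); Mg^2+ < Na^+ (both 10 e⁻, Z=12>11); Na^+ < F^- (isoelectronic, higher Z=11 is smaller); F^- < Cl^- (same group, 1 shell fewer).

Si^4+ < Al^3+ < Mg^2+ < Na^+ < F^- < Cl^-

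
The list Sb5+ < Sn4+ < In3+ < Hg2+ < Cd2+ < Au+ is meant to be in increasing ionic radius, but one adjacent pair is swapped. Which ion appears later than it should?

Cd2+

Check each adjacent pair. Hg2+ and Cd2+ are reversed: both in group 12 with the same charge; Cd2+ (period 5) has the smaller radius. No other neighbouring pair contradicts the periodic trends, so Cd2+ is the ion listed too late.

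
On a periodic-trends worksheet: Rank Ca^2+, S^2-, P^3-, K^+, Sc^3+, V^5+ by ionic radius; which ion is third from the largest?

Isoelectronic series (18 e⁻ each). Size is set by nuclear charge: more protons means a smaller ion. V^5+ (Z=23), Sc^3+ (Z=21), Ca^2+ (Z=20), K^+ (Z=19), S^2- (Z=16), P^3- (Z=15).
So the order is V^5+ < Sc^3+ < Ca^2+ < K^+ < S^2- < P^3-; the 3rd-largest ion is K^+.

K^+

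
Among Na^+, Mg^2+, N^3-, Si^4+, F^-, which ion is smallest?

Si^4+

Each ion has 10 electrons. The ranking follows nuclear charge in reverse — greater Z gives a smaller radius. Si^4+ (Z=14), Mg^2+ (Z=12), Na^+ (Z=11), F^- (Z=9), N^3- (Z=7).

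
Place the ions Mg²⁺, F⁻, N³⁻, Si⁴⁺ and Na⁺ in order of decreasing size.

N³⁻ > F⁻ > Na⁺ > Mg²⁺ > Si⁴⁺

Isoelectronic series (10 e⁻ each). Size is set by nuclear charge: more protons means a smaller ion. Si⁴⁺ (Z=14), Mg²⁺ (Z=12), Na⁺ (Z=11), F⁻ (Z=9), N³⁻ (Z=7).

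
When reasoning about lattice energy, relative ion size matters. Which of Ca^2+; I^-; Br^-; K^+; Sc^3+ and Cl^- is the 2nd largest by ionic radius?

Br^-

Sc^3+ has 18 e⁻ (Z=21), Ca^2+ has 18 e⁻ (Z=20), K^+ has 18 e⁻ (Z=19), Cl^- has 18 e⁻ (Z=17), Br^- has 36 e⁻ (Z=35), I^- has 54 e⁻ (Z=53). Sc^3+ < Ca^2+ (both 18 e⁻, Z=21>20); Ca^2+ < K^+ (both 18 e⁻, Z=20>19); K^+ < Cl^- (both 18 e⁻, Z=19>17); Cl^- < Br^- (same group, 1 shell fewer); Br^- < I^- (same group, period 4 vs 5).
That gives Sc^3+ < Ca^2+ < K^+ < Cl^- < Br^- < I^-. From the largest end, number 2 is Br^-.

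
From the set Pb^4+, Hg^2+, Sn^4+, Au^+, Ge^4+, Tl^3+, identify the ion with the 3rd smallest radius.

Pb^4+

First list Z and electron count for each: Ge^4+: 28 e⁻, Z=32, Sn^4+: 46 e⁻, Z=50, Pb^4+: 78 e⁻, Z=82, Tl^3+: 78 e⁻, Z=81, Hg^2+: 78 e⁻, Z=80, Au^+: 78 e⁻, Z=79. Ge^4+ < Sn^4+ (same group, 1 shell fewer); Sn^4+ < Pb^4+ (same group, 1 shell fewer); Pb^4+ < Tl^3+ (isoelectronic, higher Z=82 is smaller); Tl^3+ < Hg^2+ (both 78 e⁻, Z=81>80); Hg^2+ < Au^+ (isoelectronic, higher Z=80 is smaller).
Ordering: Ge^4+ < Sn^4+ < Pb^4+ < Tl^3+ < Hg^2+ < Au^+. The 3rd smallest is Pb^4+.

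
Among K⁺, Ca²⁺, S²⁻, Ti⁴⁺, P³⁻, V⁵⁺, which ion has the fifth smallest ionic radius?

S²⁻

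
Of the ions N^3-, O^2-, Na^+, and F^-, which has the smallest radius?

These species are isoelectronic with 10 electrons. The only difference is the number of protons: Na^+ (Z=11), F^- (Z=9), O^2- (Z=8), N^3- (Z=7). The strongest nuclear pull (Na^+) gives the smallest ion.

Na^+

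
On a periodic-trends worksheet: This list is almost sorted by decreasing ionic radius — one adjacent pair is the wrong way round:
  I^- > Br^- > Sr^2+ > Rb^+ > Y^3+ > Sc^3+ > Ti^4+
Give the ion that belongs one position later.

Sr^2+

The pair Sr^2+, Rb^+ is the wrong way round — they are isoelectronic (36 e⁻) and Sr has more protons than Rb (38 vs 37), making Sr^2+ smaller. All other adjacent pairs agree with periodic trends, so Sr^2+ is the misplaced ion.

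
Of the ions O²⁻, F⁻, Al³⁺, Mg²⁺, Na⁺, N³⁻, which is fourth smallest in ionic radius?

All of these have 10 electrons (isoelectronic). With the same electron cloud, the ion with the most protons pulls it in tightest. Nuclear charges: Al³⁺ (Z=13), Mg²⁺ (Z=12), Na⁺ (Z=11), F⁻ (Z=9), O²⁻ (Z=8), N³⁻ (Z=7). Highest Z is smallest.
That gives Al³⁺ < Mg²⁺ < Na⁺ < F⁻ < O²⁻ < N³⁻. From the smallest end, number 4 is F⁻.

F⁻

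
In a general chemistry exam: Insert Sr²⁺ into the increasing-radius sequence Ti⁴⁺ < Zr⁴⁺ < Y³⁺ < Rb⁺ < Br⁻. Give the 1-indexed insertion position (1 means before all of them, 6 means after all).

4

Electron counts and nuclear charges: Ti⁴⁺ has 18 e⁻ (Z=22), Zr⁴⁺ has 36 e⁻ (Z=40), Y³⁺ has 36 e⁻ (Z=39), Sr²⁺ has 36 e⁻ (Z=38), Rb⁺ has 36 e⁻ (Z=37), Br⁻ has 36 e⁻ (Z=35). Ti⁴⁺ < Zr⁴⁺ (same group, period 4 vs 5); Zr⁴⁺ < Y³⁺ (isoelectronic, higher Z=40 is smaller); Y³⁺ < Sr²⁺ (isoelectronic, higher Z=39 is smaller); Sr²⁺ < Rb⁺ (isoelectronic, higher Z=38 is smaller); Rb⁺ < Br⁻ (isoelectronic, higher Z=37 is smaller).
Putting Sr²⁺ in gives Ti⁴⁺ < Zr⁴⁺ < Y³⁺ < Sr²⁺ < Rb⁺ < Br⁻; it lands at slot 4.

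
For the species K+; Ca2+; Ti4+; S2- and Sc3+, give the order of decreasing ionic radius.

All of these have 18 electrons (isoelectronic). With the same electron cloud, the ion with the most protons pulls it in tightest. Nuclear charges: Ti4+ (Z=22), Sc3+ (Z=21), Ca2+ (Z=20), K+ (Z=19), S2- (Z=16). Highest Z is smallest.

S2- > K+ > Ca2+ > Sc3+ > Ti4+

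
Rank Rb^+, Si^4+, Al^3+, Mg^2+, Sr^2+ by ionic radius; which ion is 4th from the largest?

Al^3+

Tabulating Z and e⁻: Si^4+: 10 e⁻, Z=14, Al^3+: 10 e⁻, Z=13, Mg^2+: 10 e⁻, Z=12, Sr^2+: 36 e⁻, Z=38, Rb^+: 36 e⁻, Z=37. Si^4+ < Al^3+ (isoelectronic, higher Z=14 is smaller); Al^3+ < Mg^2+ (isoelectronic, higher Z=13 is smaller); Mg^2+ < Sr^2+ (same group, period 3 vs 5); Sr^2+ < Rb^+ (both 36 e⁻, Z=38>37).
Full ascending order: Si^4+ < Al^3+ < Mg^2+ < Sr^2+ < Rb^+. Counting from the largest, position 4 is Al^3+.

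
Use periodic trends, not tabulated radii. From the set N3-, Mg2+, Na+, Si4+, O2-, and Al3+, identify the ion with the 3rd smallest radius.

Isoelectronic series (10 e⁻ each). Size is set by nuclear charge: more protons means a smaller ion. Si4+ (Z=14), Al3+ (Z=13), Mg2+ (Z=12), Na+ (Z=11), O2- (Z=8), N3- (Z=7).
Ordering: Si4+ < Al3+ < Mg2+ < Na+ < O2- < N3-. The 3rd smallest is Mg2+.

Mg2+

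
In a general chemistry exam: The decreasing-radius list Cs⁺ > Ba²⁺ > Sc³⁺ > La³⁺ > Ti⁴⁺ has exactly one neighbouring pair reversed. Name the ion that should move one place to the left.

La³⁺

The pair Sc³⁺, La³⁺ is the wrong way round — Sc³⁺ and La³⁺ are in one column with the same charge; the lighter period-4 ion has 2 fewer shells and is smaller. All other adjacent pairs agree with periodic trends, so La³⁺ is the misplaced ion.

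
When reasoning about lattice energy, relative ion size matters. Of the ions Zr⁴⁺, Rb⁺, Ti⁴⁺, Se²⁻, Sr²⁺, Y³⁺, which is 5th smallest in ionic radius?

Work out protons and electrons: Ti⁴⁺ has 18 e⁻ (Z=22), Zr⁴⁺ has 36 e⁻ (Z=40), Y³⁺ has 36 e⁻ (Z=39), Sr²⁺ has 36 e⁻ (Z=38), Rb⁺ has 36 e⁻ (Z=37), Se²⁻ has 36 e⁻ (Z=34). Ti⁴⁺ < Zr⁴⁺ (same group, period 4 vs 5); Zr⁴⁺ < Y³⁺ (isoelectronic, higher Z=40 is smaller); Y³⁺ < Sr²⁺ (both 36 e⁻, Z=39>38); Sr²⁺ < Rb⁺ (both 36 e⁻, Z=38>37); Rb⁺ < Se²⁻ (both 36 e⁻, Z=37>34).
Ordering: Ti⁴⁺ < Zr⁴⁺ < Y³⁺ < Sr²⁺ < Rb⁺ < Se²⁻. The 5th smallest is Rb⁺.

Rb⁺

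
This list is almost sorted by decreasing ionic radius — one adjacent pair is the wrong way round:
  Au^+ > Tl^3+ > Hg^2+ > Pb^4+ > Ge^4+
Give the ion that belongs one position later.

Tl^3+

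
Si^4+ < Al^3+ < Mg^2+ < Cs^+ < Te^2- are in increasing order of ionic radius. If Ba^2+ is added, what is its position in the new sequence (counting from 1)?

4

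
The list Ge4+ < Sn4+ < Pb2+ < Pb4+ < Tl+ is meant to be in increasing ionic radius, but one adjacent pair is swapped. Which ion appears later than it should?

The pair Pb2+, Pb4+ is the wrong way round — same element — the +4 ion must be smaller than the +2 ion. All other adjacent pairs agree with periodic trends, so Pb4+ is the misplaced ion.

Pb4+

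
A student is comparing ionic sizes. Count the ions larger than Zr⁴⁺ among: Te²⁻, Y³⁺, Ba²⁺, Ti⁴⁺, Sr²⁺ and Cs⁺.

5

Ti⁴⁺: 18 e⁻, Z=22, Zr⁴⁺: 36 e⁻, Z=40, Y³⁺: 36 e⁻, Z=39, Sr²⁺: 36 e⁻, Z=38, Ba²⁺: 54 e⁻, Z=56, Cs⁺: 54 e⁻, Z=55, Te²⁻: 54 e⁻, Z=52. Ti⁴⁺ < Zr⁴⁺ (same group, period 4 vs 5); Zr⁴⁺ < Y³⁺ (both 36 e⁻, Z=40>39); Y³⁺ < Sr²⁺ (both 36 e⁻, Z=39>38); Sr²⁺ < Ba²⁺ (same group, 1 shell fewer); Ba²⁺ < Cs⁺ (both 54 e⁻, Z=56>55); Cs⁺ < Te²⁻ (isoelectronic, higher Z=55 is smaller).
Relative to Zr⁴⁺, the ions that are larger are Y³⁺, Sr²⁺, Ba²⁺, Cs⁺, Te²⁻. That's 5.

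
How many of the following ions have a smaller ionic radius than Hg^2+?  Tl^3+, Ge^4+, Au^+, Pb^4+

3

Electron counts and nuclear charges: Ge^4+: 28 e⁻, Z=32, Pb^4+: 78 e⁻, Z=82, Tl^3+: 78 e⁻, Z=81, Hg^2+: 78 e⁻, Z=80, Au^+: 78 e⁻, Z=79. Ge^4+ < Pb^4+ (same group, period 4 vs 6); Pb^4+ < Tl^3+ (isoelectronic, higher Z=82 is smaller); Tl^3+ < Hg^2+ (both 78 e⁻, Z=81>80); Hg^2+ < Au^+ (both 78 e⁻, Z=80>79).
Placing each against Hg^2+: smaller — Ge^4+, Pb^4+, Tl^3+; larger — Au^+. Count: 3.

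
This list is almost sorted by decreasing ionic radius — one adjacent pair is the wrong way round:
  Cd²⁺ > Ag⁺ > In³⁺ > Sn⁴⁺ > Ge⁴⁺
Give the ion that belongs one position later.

Compare adjacent ions: Cd²⁺ and Ag⁺ share 46 electrons; the higher nuclear charge on Cd (Z=48) contracts it more, so Cd²⁺ < Ag⁺ — yet in this decreasing list Cd²⁺ sits before Ag⁺. Nothing else is reversed, so Cd²⁺ should move one place to the right.

Cd²⁺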